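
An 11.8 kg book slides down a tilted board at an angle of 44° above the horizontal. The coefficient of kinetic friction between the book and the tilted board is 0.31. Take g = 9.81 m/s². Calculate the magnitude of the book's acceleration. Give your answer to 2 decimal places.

Resolving the weight along the incline: the component pulling the book down the slope is mg sin 44° = 11.8 × 9.81 × 0.6947 = 80.417 N, and the normal force is N = mg cos 44° = 11.8 × 9.81 × 0.7193 = 83.265 N.
Kinetic friction acts up the slope with magnitude f = μN = 0.31 × 83.265 = 25.812 N.
Net force along the incline is 80.417 − 25.812 = 54.605 N, so a = 54.605 / 11.8 = 4.6275 m/s².

4.63 m/s²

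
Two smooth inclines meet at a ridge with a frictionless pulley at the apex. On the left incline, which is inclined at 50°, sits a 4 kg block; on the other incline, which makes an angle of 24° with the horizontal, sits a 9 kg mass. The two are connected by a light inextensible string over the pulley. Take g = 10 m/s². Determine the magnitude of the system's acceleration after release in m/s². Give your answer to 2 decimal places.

Resolve each weight along its own incline: the 4 kg mass has component 4 × 10 × sin 50° = 30.642 N down its slope, and the 9 kg mass has 9 × 10 × sin 24° = 36.606 N down its slope.
The 9 kg side's 36.606 N exceeds the other side's 30.642 N, so that mass slides down and the 4 kg mass slides up. Taking that direction as positive, Newton's second law for the whole system gives 36.606 − 30.642 = (4 + 9) a, so a = 5.964 / 13 = 0.4588 m/s².

0.46 m/s²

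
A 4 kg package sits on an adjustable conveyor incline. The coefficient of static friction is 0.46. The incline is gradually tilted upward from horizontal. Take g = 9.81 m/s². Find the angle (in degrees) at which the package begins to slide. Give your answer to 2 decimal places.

24.70°

At the threshold of sliding, static friction is at its maximum μ_s N and exactly balances the weight component along the incline: mg sin θ = μ_s mg cos θ.
Hence tan θ = μ_s = 0.46, so θ = arctan(0.46) = 24.7024°.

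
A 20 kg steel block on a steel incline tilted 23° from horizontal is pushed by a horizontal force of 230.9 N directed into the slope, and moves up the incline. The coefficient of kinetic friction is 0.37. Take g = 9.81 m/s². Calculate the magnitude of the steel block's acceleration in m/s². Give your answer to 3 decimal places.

The horizontal push has components F cos 23° = 230.9 × 0.9205 = 212.543 N up the incline and F sin 23° = 230.9 × 0.3907 = 90.213 N pressing into the surface.
The normal force is therefore N = mg cos 23° + F sin 23° = 180.602 + 90.213 = 270.815 N, and kinetic friction down the slope is μN = 0.37 × 270.815 = 100.202 N.
Along the incline: F cos 23° − mg sin 23° − μN = ma, so 212.543 − 76.655 − 100.202 = 20 a, giving a = 1.7843 m/s².

1.784 m/s²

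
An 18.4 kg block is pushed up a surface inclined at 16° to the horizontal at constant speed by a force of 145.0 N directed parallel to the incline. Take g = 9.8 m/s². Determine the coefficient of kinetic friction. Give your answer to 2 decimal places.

At constant speed ΣF = 0 along the incline. The applied 145.0 N acts up the slope; the weight component mg sin 16° = 49.703 N and kinetic friction μN both act down the slope.
So 145.0 = 49.703 + μ × 173.335, giving μ = (145.0 − 49.703) / 173.335 = 0.5498.

0.55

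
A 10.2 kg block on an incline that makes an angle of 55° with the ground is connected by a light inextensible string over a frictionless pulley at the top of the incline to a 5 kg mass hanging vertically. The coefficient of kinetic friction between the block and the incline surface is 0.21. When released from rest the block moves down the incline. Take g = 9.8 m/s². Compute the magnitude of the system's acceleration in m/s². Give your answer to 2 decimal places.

1.37 m/s²

For the block on the incline: the weight component along the slope is m₁g sin 55° = 10.2 × 9.8 × 0.8192 = 81.887 N and the normal force is N = m₁g cos 55° = 57.335 N.
Kinetic friction opposes the block's motion down the incline: f = μN = 0.21 × 57.335 = 12.040 N acting up the slope.
Newton's second law for the block (down-slope positive): 81.887 − 12.040 − T = 10.2 a. For the hanging mass (upward positive): T − 5 × 9.8 = 5 a.
Adding the two equations eliminates T: 20.847 = 15.2 a, so a = 1.3715 m/s².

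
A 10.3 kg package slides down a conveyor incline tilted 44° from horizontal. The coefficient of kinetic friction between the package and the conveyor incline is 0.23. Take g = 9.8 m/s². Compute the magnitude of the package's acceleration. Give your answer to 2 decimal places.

Resolving the weight along the incline: the component pulling the package down the slope is mg sin 44° = 10.3 × 9.8 × 0.6947 = 70.123 N, and the normal force is N = mg cos 44° = 10.3 × 9.8 × 0.7193 = 72.606 N.
Kinetic friction acts up the slope with magnitude f = μN = 0.23 × 72.606 = 16.699 N.
Net force along the incline is 70.123 − 16.699 = 53.424 N, so a = 53.424 / 10.3 = 5.1868 m/s².

5.19 m/s²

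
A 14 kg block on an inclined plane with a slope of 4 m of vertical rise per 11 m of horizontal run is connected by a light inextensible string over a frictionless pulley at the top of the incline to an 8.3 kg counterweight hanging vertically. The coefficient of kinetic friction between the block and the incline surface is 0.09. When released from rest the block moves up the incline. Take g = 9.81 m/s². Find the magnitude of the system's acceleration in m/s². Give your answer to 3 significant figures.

For the block on the incline: the weight component along the slope is m₁g sin 19.98° = 14 × 9.81 × 0.3417 = 46.929 N and the normal force is N = m₁g cos 19.98° = 129.071 N.
Kinetic friction opposes the block's motion up the incline: f = μN = 0.09 × 129.071 = 11.616 N acting down the slope.
Newton's second law for the block (up-slope positive): T − 46.929 − 11.616 = 14 a. For the hanging counterweight (downward positive): 8.3 × 9.81 − T = 8.3 a.
Adding the two equations eliminates T: 22.878 = 22.3 a, so a = 1.0259 m/s².

1.03 m/s²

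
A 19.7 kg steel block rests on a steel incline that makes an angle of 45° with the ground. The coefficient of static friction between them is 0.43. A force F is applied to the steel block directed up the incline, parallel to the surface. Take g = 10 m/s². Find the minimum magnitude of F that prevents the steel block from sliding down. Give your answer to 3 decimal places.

The normal force is N = mg cos 45° = 139.300 N. With F at its minimum the steel block is on the verge of sliding down, so static friction is at its maximum μ_s N = 0.43 × 139.300 = 59.899 N and acts up the slope.
Equilibrium along the incline: F + μ_s N = mg sin 45°, so F = 139.300 − 59.899 = 79.401 N.

79.401 N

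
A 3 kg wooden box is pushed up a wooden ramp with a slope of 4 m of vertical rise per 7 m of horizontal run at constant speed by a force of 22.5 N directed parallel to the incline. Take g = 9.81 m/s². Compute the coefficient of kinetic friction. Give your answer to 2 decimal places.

At constant speed ΣF = 0 along the incline. The applied 22.5 N acts up the slope; the weight component mg sin 29.74° = 14.601 N and kinetic friction μN both act down the slope.
So 22.5 = 14.601 + μ × 25.552, giving μ = (22.5 − 14.601) / 25.552 = 0.3091.

0.31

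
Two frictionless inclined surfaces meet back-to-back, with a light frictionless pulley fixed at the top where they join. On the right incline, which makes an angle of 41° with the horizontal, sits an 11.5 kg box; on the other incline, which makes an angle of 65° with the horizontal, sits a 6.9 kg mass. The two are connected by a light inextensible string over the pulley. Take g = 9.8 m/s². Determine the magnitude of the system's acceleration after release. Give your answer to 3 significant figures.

Resolve each weight along its own incline: the 11.5 kg mass has component 11.5 × 9.8 × sin 41° = 73.938 N down its slope, and the 6.9 kg mass has 6.9 × 9.8 × sin 65° = 61.285 N down its slope.
The 11.5 kg side's 73.938 N exceeds the other side's 61.285 N, so that mass slides down and the 6.9 kg mass slides up. Taking that direction as positive, Newton's second law for the whole system gives 73.938 − 61.285 = (11.5 + 6.9) a, so a = 12.653 / 18.4 = 0.6877 m/s².

0.688 m/s²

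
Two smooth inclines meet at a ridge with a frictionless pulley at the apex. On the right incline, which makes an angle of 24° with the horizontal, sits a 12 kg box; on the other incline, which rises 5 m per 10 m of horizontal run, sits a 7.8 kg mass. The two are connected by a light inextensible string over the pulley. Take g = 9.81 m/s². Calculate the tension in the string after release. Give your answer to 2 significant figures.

Resolve each weight along its own incline: the 12 kg mass has component 12 × 9.81 × sin 24° = 47.881 N down its slope, and the 7.8 kg mass has 7.8 × 9.81 × sin 26.57° = 34.220 N down its slope.
The 12 kg side's 47.881 N exceeds the other side's 34.220 N, so that mass slides down and the 7.8 kg mass slides up. Taking that direction as positive, Newton's second law for the whole system gives 47.881 − 34.220 = (12 + 7.8) a, so a = 13.661 / 19.8 = 0.6899 m/s².
For the 7.8 kg mass (up-slope positive): T − 34.220 = 7.8 × 0.6899, so T = 39.601 N.

40 N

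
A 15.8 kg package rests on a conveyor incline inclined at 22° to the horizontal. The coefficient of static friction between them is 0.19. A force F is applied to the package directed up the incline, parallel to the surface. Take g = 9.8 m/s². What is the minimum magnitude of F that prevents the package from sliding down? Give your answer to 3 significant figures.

30.7 N

The normal force is N = mg cos 22° = 143.565 N. With F at its minimum the package is on the verge of sliding down, so static friction is at its maximum μ_s N = 0.19 × 143.565 = 27.277 N and acts up the slope.
Equilibrium along the incline: F + μ_s N = mg sin 22°, so F = 58.004 − 27.277 = 30.727 N.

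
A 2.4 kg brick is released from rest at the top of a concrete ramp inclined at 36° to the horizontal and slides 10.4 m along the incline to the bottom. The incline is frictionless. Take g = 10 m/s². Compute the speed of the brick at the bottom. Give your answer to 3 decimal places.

11.057 m/s

The weight component along the incline is mg sin 36° = 14.107 N and the normal force is N = mg cos 36° = 19.416 N.
With no friction, a = g sin 36° = 5.8779 m/s².
Starting from rest over a distance of 10.4 m, v² = 2aL = 2 × 5.8779 × 10.4 = 122.2603, so v = 11.0571 m/s.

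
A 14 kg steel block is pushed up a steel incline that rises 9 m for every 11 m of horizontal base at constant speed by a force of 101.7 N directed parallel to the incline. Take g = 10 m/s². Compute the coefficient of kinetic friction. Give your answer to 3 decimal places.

At constant speed ΣF = 0 along the incline. The applied 101.7 N acts up the slope; the weight component mg sin 39.29° = 88.653 N and kinetic friction μN both act down the slope.
So 101.7 = 88.653 + μ × 108.354, giving μ = (101.7 − 88.653) / 108.354 = 0.1204.

0.120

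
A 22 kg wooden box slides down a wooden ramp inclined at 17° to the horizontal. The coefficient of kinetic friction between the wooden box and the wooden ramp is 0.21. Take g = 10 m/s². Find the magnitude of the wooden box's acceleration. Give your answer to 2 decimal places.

Resolving the weight along the incline: the component pulling the wooden box down the slope is mg sin 17° = 22 × 10 × 0.2924 = 64.328 N, and the normal force is N = mg cos 17° = 22 × 10 × 0.9563 = 210.386 N.
Kinetic friction acts up the slope with magnitude f = μN = 0.21 × 210.386 = 44.181 N.
Net force along the incline is 64.328 − 44.181 = 20.147 N, so a = 20.147 / 22 = 0.9158 m/s².

0.92 m/s²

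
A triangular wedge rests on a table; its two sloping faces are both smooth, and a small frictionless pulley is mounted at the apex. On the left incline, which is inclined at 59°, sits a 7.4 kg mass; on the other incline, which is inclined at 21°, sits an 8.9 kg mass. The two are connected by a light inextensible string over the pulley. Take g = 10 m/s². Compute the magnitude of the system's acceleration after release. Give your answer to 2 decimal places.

1.93 m/s²

Resolve each weight along its own incline: the 7.4 kg mass has component 7.4 × 10 × sin 59° = 63.430 N down its slope, and the 8.9 kg mass has 8.9 × 10 × sin 21° = 31.895 N down its slope.
The 7.4 kg side's 63.430 N exceeds the other side's 31.895 N, so that mass slides down and the 8.9 kg mass slides up. Taking that direction as positive, Newton's second law for the whole system gives 63.430 − 31.895 = (7.4 + 8.9) a, so a = 31.535 / 16.3 = 1.9347 m/s².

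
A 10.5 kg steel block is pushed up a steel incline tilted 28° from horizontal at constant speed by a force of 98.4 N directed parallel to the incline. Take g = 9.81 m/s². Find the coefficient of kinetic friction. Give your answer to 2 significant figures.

At constant speed ΣF = 0 along the incline. The applied 98.4 N acts up the slope; the weight component mg sin 28° = 48.358 N and kinetic friction μN both act down the slope.
So 98.4 = 48.358 + μ × 90.948, giving μ = (98.4 − 48.358) / 90.948 = 0.5502.

0.55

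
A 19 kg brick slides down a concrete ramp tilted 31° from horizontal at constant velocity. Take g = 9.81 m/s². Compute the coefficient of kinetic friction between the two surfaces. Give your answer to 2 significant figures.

0.60

At constant velocity the net force along the incline is zero: mg sin 31° = μ mg cos 31°.
So μ = tan 31° = 0.5150 / 0.8572 = 0.6008.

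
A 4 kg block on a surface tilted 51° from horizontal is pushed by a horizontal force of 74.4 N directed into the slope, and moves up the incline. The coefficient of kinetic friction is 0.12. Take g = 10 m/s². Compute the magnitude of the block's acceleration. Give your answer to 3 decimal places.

The horizontal push has components F cos 51° = 74.4 × 0.6293 = 46.820 N up the incline and F sin 51° = 74.4 × 0.7771 = 57.816 N pressing into the surface.
The normal force is therefore N = mg cos 51° + F sin 51° = 25.172 + 57.816 = 82.988 N, and kinetic friction down the slope is μN = 0.12 × 82.988 = 9.959 N.
Along the incline: F cos 51° − mg sin 51° − μN = ma, so 46.820 − 31.084 − 9.959 = 4 a, giving a = 1.4443 m/s².

1.444 m/s²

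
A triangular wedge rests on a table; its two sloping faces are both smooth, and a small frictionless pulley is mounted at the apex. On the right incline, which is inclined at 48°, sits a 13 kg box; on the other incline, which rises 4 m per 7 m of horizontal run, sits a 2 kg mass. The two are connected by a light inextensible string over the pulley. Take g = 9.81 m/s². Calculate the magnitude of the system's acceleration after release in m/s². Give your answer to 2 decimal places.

5.67 m/s²

Resolve each weight along its own incline: the 13 kg mass has component 13 × 9.81 × sin 48° = 94.773 N down its slope, and the 2 kg mass has 2 × 9.81 × sin 29.74° = 9.734 N down its slope.
The 13 kg side's 94.773 N exceeds the other side's 9.734 N, so that mass slides down and the 2 kg mass slides up. Taking that direction as positive, Newton's second law for the whole system gives 94.773 − 9.734 = (13 + 2) a, so a = 85.039 / 15 = 5.6693 m/s².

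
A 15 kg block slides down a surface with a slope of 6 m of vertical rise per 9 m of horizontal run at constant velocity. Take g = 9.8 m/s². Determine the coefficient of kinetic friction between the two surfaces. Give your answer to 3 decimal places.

At constant velocity the net force along the incline is zero: mg sin 33.69° = μ mg cos 33.69°.
So μ = tan 33.69° = 0.5547 / 0.8321 = 0.6666.

0.667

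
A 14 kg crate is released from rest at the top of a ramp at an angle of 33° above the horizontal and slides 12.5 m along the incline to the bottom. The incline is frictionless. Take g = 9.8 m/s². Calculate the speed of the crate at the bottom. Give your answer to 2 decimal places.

11.55 m/s

The weight component along the incline is mg sin 33° = 74.724 N and the normal force is N = mg cos 33° = 115.066 N.
With no friction, a = g sin 33° = 5.3375 m/s².
Starting from rest over a distance of 12.5 m, v² = 2aL = 2 × 5.3375 × 12.5 = 133.4375, so v = 11.5515 m/s.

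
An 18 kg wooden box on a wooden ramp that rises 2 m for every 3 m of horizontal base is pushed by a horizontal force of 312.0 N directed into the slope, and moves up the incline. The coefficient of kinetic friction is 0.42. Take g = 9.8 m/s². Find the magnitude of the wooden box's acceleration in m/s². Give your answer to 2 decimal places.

The horizontal push has components F cos 33.69° = 312.0 × 0.8321 = 259.615 N up the incline and F sin 33.69° = 312.0 × 0.5547 = 173.066 N pressing into the surface.
The normal force is therefore N = mg cos 33.69° + F sin 33.69° = 146.782 + 173.066 = 319.848 N, and kinetic friction down the slope is μN = 0.42 × 319.848 = 134.336 N.
Along the incline: F cos 33.69° − mg sin 33.69° − μN = ma, so 259.615 − 97.849 − 134.336 = 18 a, giving a = 1.5239 m/s².

1.52 m/s²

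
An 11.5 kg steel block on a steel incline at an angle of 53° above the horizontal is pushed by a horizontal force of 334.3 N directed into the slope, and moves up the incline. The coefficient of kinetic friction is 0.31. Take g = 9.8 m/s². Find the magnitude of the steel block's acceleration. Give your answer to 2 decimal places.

The horizontal push has components F cos 53° = 334.3 × 0.6018 = 201.182 N up the incline and F sin 53° = 334.3 × 0.7986 = 266.972 N pressing into the surface.
The normal force is therefore N = mg cos 53° + F sin 53° = 67.823 + 266.972 = 334.795 N, and kinetic friction down the slope is μN = 0.31 × 334.795 = 103.786 N.
Along the incline: F cos 53° − mg sin 53° − μN = ma, so 201.182 − 90.002 − 103.786 = 11.5 a, giving a = 0.6430 m/s².

0.64 m/s²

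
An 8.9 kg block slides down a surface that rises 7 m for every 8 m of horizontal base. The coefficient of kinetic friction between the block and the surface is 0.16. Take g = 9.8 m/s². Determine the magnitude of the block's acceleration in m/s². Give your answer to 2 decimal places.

Resolving the weight along the incline: the component pulling the block down the slope is mg sin 41.19° = 8.9 × 9.8 × 0.6585 = 57.434 N, and the normal force is N = mg cos 41.19° = 8.9 × 9.8 × 0.7526 = 65.642 N.
Kinetic friction acts up the slope with magnitude f = μN = 0.16 × 65.642 = 10.503 N.
Net force along the incline is 57.434 − 10.503 = 46.931 N, so a = 46.931 / 8.9 = 5.2731 m/s².

5.27 m/s²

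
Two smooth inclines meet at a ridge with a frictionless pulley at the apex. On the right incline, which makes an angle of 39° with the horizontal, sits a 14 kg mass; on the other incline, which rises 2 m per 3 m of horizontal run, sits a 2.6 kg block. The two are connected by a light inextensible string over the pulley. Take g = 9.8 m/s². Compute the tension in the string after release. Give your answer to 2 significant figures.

25 N

Resolve each weight along its own incline: the 14 kg mass has component 14 × 9.8 × sin 39° = 86.343 N down its slope, and the 2.6 kg mass has 2.6 × 9.8 × sin 33.69° = 14.134 N down its slope.
The 14 kg side's 86.343 N exceeds the other side's 14.134 N, so that mass slides down and the 2.6 kg mass slides up. Taking that direction as positive, Newton's second law for the whole system gives 86.343 − 14.134 = (14 + 2.6) a, so a = 72.209 / 16.6 = 4.3499 m/s².
For the 2.6 kg mass (up-slope positive): T − 14.134 = 2.6 × 4.3499, so T = 25.444 N.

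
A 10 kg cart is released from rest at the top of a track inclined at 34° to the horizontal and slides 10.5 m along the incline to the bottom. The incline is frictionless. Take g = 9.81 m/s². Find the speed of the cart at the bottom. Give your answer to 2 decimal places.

The weight component along the incline is mg sin 34° = 54.857 N and the normal force is N = mg cos 34° = 81.329 N.
With no friction, a = g sin 34° = 5.4857 m/s².
Starting from rest over a distance of 10.5 m, v² = 2aL = 2 × 5.4857 × 10.5 = 115.1997, so v = 10.7331 m/s.

10.73 m/s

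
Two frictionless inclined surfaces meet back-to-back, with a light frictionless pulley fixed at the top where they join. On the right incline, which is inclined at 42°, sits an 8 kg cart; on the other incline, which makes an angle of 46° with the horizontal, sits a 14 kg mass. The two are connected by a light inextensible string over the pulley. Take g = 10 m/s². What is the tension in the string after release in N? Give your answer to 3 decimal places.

Resolve each weight along its own incline: the 8 kg mass has component 8 × 10 × sin 42° = 53.530 N down its slope, and the 14 kg mass has 14 × 10 × sin 46° = 100.708 N down its slope.
The 14 kg side's 100.708 N exceeds the other side's 53.530 N, so that mass slides down and the 8 kg mass slides up. Taking that direction as positive, Newton's second law for the whole system gives 100.708 − 53.530 = (8 + 14) a, so a = 47.178 / 22 = 2.1445 m/s².
For the 8 kg mass (up-slope positive): T − 53.530 = 8 × 2.1445, so T = 70.686 N.

70.686 N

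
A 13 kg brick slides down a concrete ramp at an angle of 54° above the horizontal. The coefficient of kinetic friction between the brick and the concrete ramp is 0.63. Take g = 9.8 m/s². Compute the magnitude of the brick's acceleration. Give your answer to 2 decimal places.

4.30 m/s²

Resolving the weight along the incline: the component pulling the brick down the slope is mg sin 54° = 13 × 9.8 × 0.8090 = 103.067 N, and the normal force is N = mg cos 54° = 13 × 9.8 × 0.5878 = 74.886 N.
Kinetic friction acts up the slope with magnitude f = μN = 0.63 × 74.886 = 47.178 N.
Net force along the incline is 103.067 − 47.178 = 55.889 N, so a = 55.889 / 13 = 4.2992 m/s².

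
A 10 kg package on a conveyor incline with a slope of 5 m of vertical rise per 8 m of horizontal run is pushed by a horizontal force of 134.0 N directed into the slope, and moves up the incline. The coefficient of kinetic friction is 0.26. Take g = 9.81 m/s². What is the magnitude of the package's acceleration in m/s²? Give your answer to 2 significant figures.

The horizontal push has components F cos 32.01° = 134.0 × 0.8480 = 113.632 N up the incline and F sin 32.01° = 134.0 × 0.5300 = 71.020 N pressing into the surface.
The normal force is therefore N = mg cos 32.01° + F sin 32.01° = 83.189 + 71.020 = 154.209 N, and kinetic friction down the slope is μN = 0.26 × 154.209 = 40.094 N.
Along the incline: F cos 32.01° − mg sin 32.01° − μN = ma, so 113.632 − 51.993 − 40.094 = 10 a, giving a = 2.1545 m/s².

2.2 m/s²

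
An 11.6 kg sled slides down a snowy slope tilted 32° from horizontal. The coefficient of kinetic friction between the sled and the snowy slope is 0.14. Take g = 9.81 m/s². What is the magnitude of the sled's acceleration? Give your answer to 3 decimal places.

4.034 m/s²

Resolving the weight along the incline: the component pulling the sled down the slope is mg sin 32° = 11.6 × 9.81 × 0.5299 = 60.301 N, and the normal force is N = mg cos 32° = 11.6 × 9.81 × 0.8480 = 96.499 N.
Kinetic friction acts up the slope with magnitude f = μN = 0.14 × 96.499 = 13.510 N.
Net force along the incline is 60.301 − 13.510 = 46.791 N, so a = 46.791 / 11.6 = 4.0337 m/s².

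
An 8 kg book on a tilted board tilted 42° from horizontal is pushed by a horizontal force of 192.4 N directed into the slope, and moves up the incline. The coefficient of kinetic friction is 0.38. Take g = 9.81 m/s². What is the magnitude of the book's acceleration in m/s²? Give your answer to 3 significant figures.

2.42 m/s²

The horizontal push has components F cos 42° = 192.4 × 0.7431 = 142.972 N up the incline and F sin 42° = 192.4 × 0.6691 = 128.735 N pressing into the surface.
The normal force is therefore N = mg cos 42° + F sin 42° = 58.318 + 128.735 = 187.053 N, and kinetic friction down the slope is μN = 0.38 × 187.053 = 71.080 N.
Along the incline: F cos 42° − mg sin 42° − μN = ma, so 142.972 − 52.511 − 71.080 = 8 a, giving a = 2.4226 m/s².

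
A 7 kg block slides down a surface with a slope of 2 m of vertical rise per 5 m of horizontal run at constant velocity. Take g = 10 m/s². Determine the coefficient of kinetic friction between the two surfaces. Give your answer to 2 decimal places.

0.40

At constant velocity the net force along the incline is zero: mg sin 21.80° = μ mg cos 21.80°.
So μ = tan 21.80° = 0.3714 / 0.9285 = 0.4000.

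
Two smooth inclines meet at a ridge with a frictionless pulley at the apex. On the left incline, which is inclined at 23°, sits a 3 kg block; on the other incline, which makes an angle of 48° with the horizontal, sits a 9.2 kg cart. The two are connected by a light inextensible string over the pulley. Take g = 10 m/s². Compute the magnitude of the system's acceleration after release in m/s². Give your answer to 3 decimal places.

4.643 m/s²

Resolve each weight along its own incline: the 3 kg mass has component 3 × 10 × sin 23° = 11.722 N down its slope, and the 9.2 kg mass has 9.2 × 10 × sin 48° = 68.369 N down its slope.
The 9.2 kg side's 68.369 N exceeds the other side's 11.722 N, so that mass slides down and the 3 kg mass slides up. Taking that direction as positive, Newton's second law for the whole system gives 68.369 − 11.722 = (3 + 9.2) a, so a = 56.647 / 12.2 = 4.6432 m/s².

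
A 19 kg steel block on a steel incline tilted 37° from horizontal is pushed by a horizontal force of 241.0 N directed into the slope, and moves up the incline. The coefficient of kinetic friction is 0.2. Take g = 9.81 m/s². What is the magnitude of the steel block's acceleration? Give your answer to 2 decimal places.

The horizontal push has components F cos 37° = 241.0 × 0.7986 = 192.463 N up the incline and F sin 37° = 241.0 × 0.6018 = 145.034 N pressing into the surface.
The normal force is therefore N = mg cos 37° + F sin 37° = 148.851 + 145.034 = 293.885 N, and kinetic friction down the slope is μN = 0.2 × 293.885 = 58.777 N.
Along the incline: F cos 37° − mg sin 37° − μN = ma, so 192.463 − 112.170 − 58.777 = 19 a, giving a = 1.1324 m/s².

1.13 m/s²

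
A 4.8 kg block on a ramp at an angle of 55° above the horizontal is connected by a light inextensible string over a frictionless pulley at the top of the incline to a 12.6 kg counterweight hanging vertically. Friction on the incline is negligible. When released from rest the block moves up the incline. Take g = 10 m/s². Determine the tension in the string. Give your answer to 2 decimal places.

63.23 N

For the block on the incline: the weight component along the slope is m₁g sin 55° = 4.8 × 10 × 0.8192 = 39.322 N and the normal force is N = m₁g cos 55° = 27.532 N.
Newton's second law for the block (up-slope positive): T − 39.322 = 4.8 a. For the hanging counterweight (downward positive): 12.6 × 10 − T = 12.6 a.
Adding the two equations eliminates T: 86.678 = 17.4 a, so a = 4.9815 m/s².
Then from the hanging counterweight's equation, T = 12.6 × (10 − 4.9815) = 63.233 N.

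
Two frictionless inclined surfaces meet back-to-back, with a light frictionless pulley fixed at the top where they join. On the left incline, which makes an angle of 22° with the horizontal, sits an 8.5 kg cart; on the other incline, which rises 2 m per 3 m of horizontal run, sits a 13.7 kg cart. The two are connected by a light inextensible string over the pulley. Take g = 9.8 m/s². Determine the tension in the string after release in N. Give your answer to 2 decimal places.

47.77 N

Resolve each weight along its own incline: the 8.5 kg mass has component 8.5 × 9.8 × sin 22° = 31.205 N down its slope, and the 13.7 kg mass has 13.7 × 9.8 × sin 33.69° = 74.474 N down its slope.
The 13.7 kg side's 74.474 N exceeds the other side's 31.205 N, so that mass slides down and the 8.5 kg mass slides up. Taking that direction as positive, Newton's second law for the whole system gives 74.474 − 31.205 = (8.5 + 13.7) a, so a = 43.269 / 22.2 = 1.9491 m/s².
For the 8.5 kg mass (up-slope positive): T − 31.205 = 8.5 × 1.9491, so T = 47.772 N.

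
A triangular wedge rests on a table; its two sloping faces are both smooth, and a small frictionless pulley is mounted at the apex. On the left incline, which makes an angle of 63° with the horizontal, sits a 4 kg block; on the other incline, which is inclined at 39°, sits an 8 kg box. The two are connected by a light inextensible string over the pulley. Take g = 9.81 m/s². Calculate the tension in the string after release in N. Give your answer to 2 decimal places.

Resolve each weight along its own incline: the 4 kg mass has component 4 × 9.81 × sin 63° = 34.963 N down its slope, and the 8 kg mass has 8 × 9.81 × sin 39° = 49.389 N down its slope.
The 8 kg side's 49.389 N exceeds the other side's 34.963 N, so that mass slides down and the 4 kg mass slides up. Taking that direction as positive, Newton's second law for the whole system gives 49.389 − 34.963 = (4 + 8) a, so a = 14.426 / 12 = 1.2022 m/s².
For the 4 kg mass (up-slope positive): T − 34.963 = 4 × 1.2022, so T = 39.772 N.

39.77 N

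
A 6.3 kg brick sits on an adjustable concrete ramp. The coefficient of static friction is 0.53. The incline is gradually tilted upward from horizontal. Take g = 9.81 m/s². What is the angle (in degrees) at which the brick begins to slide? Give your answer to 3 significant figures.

27.9°

At the threshold of sliding, static friction is at its maximum μ_s N and exactly balances the weight component along the incline: mg sin θ = μ_s mg cos θ.
Hence tan θ = μ_s = 0.53, so θ = arctan(0.53) = 27.9236°.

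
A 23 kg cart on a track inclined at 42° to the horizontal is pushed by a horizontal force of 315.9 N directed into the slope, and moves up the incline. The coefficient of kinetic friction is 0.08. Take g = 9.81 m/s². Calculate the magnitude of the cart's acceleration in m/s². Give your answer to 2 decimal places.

The horizontal push has components F cos 42° = 315.9 × 0.7431 = 234.745 N up the incline and F sin 42° = 315.9 × 0.6691 = 211.369 N pressing into the surface.
The normal force is therefore N = mg cos 42° + F sin 42° = 167.666 + 211.369 = 379.035 N, and kinetic friction down the slope is μN = 0.08 × 379.035 = 30.323 N.
Along the incline: F cos 42° − mg sin 42° − μN = ma, so 234.745 − 150.969 − 30.323 = 23 a, giving a = 2.3240 m/s².

2.32 m/s²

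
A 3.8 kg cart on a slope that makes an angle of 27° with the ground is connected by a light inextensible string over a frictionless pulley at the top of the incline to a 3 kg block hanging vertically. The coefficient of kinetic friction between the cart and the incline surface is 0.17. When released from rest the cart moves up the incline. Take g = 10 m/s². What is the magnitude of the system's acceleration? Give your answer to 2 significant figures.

For the cart on the incline: the weight component along the slope is m₁g sin 27° = 3.8 × 10 × 0.4540 = 17.252 N and the normal force is N = m₁g cos 27° = 33.858 N.
Kinetic friction opposes the cart's motion up the incline: f = μN = 0.17 × 33.858 = 5.756 N acting down the slope.
Newton's second law for the cart (up-slope positive): T − 17.252 − 5.756 = 3.8 a. For the hanging block (downward positive): 3 × 10 − T = 3 a.
Adding the two equations eliminates T: 6.992 = 6.8 a, so a = 1.0282 m/s².

1.0 m/s²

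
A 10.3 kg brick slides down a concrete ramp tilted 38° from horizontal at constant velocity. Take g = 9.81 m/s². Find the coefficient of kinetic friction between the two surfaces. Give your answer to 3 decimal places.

At constant velocity the net force along the incline is zero: mg sin 38° = μ mg cos 38°.
So μ = tan 38° = 0.6157 / 0.7880 = 0.7813.

0.781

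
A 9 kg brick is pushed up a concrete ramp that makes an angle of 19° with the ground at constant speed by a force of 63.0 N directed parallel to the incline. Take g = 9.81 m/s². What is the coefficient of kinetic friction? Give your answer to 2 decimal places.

0.41

At constant speed ΣF = 0 along the incline. The applied 63.0 N acts up the slope; the weight component mg sin 19° = 28.744 N and kinetic friction μN both act down the slope.
So 63.0 = 28.744 + μ × 83.480, giving μ = (63.0 − 28.744) / 83.480 = 0.4103.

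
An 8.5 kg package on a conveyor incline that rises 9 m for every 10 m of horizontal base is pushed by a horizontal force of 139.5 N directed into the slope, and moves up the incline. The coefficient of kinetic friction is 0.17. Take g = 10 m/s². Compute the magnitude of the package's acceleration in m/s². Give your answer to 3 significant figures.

The horizontal push has components F cos 41.99° = 139.5 × 0.7433 = 103.690 N up the incline and F sin 41.99° = 139.5 × 0.6690 = 93.326 N pressing into the surface.
The normal force is therefore N = mg cos 41.99° + F sin 41.99° = 63.180 + 93.326 = 156.506 N, and kinetic friction down the slope is μN = 0.17 × 156.506 = 26.606 N.
Along the incline: F cos 41.99° − mg sin 41.99° − μN = ma, so 103.690 − 56.865 − 26.606 = 8.5 a, giving a = 2.3787 m/s².

2.38 m/s²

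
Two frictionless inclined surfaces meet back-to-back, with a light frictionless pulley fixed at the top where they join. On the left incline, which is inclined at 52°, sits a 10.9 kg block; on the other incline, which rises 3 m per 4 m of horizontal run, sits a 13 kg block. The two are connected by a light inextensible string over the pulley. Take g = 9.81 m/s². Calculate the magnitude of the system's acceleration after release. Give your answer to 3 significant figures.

Resolve each weight along its own incline: the 10.9 kg mass has component 10.9 × 9.81 × sin 52° = 84.261 N down its slope, and the 13 kg mass has 13 × 9.81 × sin 36.87° = 76.518 N down its slope.
The 10.9 kg side's 84.261 N exceeds the other side's 76.518 N, so that mass slides down and the 13 kg mass slides up. Taking that direction as positive, Newton's second law for the whole system gives 84.261 − 76.518 = (10.9 + 13) a, so a = 7.743 / 23.9 = 0.3240 m/s².

0.324 m/s²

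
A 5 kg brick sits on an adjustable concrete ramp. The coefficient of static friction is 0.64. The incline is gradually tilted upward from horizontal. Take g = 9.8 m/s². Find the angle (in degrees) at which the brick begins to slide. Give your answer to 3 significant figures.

At the threshold of sliding, static friction is at its maximum μ_s N and exactly balances the weight component along the incline: mg sin θ = μ_s mg cos θ.
Hence tan θ = μ_s = 0.64, so θ = arctan(0.64) = 32.6192°.

32.6°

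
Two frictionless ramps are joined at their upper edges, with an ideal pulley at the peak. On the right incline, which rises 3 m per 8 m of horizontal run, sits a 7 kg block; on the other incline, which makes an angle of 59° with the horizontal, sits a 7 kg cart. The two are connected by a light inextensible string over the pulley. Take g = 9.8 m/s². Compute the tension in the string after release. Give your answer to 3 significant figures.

41.4 N

Resolve each weight along its own incline: the 7 kg mass has component 7 × 9.8 × sin 20.56° = 24.087 N down its slope, and the 7 kg mass has 7 × 9.8 × sin 59° = 58.802 N down its slope.
The 7 kg side's 58.802 N exceeds the other side's 24.087 N, so that mass slides down and the 7 kg mass slides up. Taking that direction as positive, Newton's second law for the whole system gives 58.802 − 24.087 = (7 + 7) a, so a = 34.715 / 14 = 2.4796 m/s².
For the 7 kg mass (up-slope positive): T − 24.087 = 7 × 2.4796, so T = 41.444 N.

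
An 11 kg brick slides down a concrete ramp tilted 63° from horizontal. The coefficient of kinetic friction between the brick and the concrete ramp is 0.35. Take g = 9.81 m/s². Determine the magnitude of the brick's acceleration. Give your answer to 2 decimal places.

7.18 m/s²

Resolving the weight along the incline: the component pulling the brick down the slope is mg sin 63° = 11 × 9.81 × 0.8910 = 96.148 N, and the normal force is N = mg cos 63° = 11 × 9.81 × 0.4540 = 48.991 N.
Kinetic friction acts up the slope with magnitude f = μN = 0.35 × 48.991 = 17.147 N.
Net force along the incline is 96.148 − 17.147 = 79.001 N, so a = 79.001 / 11 = 7.1819 m/s².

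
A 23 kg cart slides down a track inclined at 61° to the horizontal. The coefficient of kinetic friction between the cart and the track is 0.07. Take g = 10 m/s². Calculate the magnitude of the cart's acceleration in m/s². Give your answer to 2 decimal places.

8.41 m/s²

Resolving the weight along the incline: the component pulling the cart down the slope is mg sin 61° = 23 × 10 × 0.8746 = 201.158 N, and the normal force is N = mg cos 61° = 23 × 10 × 0.4848 = 111.504 N.
Kinetic friction acts up the slope with magnitude f = μN = 0.07 × 111.504 = 7.805 N.
Net force along the incline is 201.158 − 7.805 = 193.353 N, so a = 193.353 / 23 = 8.4067 m/s².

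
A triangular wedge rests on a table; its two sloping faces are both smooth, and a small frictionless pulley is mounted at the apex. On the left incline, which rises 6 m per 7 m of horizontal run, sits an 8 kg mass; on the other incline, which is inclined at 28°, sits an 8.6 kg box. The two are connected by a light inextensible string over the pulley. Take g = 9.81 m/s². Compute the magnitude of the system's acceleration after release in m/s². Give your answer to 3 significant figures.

0.691 m/s²

Resolve each weight along its own incline: the 8 kg mass has component 8 × 9.81 × sin 40.60° = 51.074 N down its slope, and the 8.6 kg mass has 8.6 × 9.81 × sin 28° = 39.607 N down its slope.
The 8 kg side's 51.074 N exceeds the other side's 39.607 N, so that mass slides down and the 8.6 kg mass slides up. Taking that direction as positive, Newton's second law for the whole system gives 51.074 − 39.607 = (8 + 8.6) a, so a = 11.467 / 16.6 = 0.6908 m/s².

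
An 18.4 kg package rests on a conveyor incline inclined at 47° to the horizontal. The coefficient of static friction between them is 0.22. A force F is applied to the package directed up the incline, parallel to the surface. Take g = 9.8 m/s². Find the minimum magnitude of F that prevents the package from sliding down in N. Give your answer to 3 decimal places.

The normal force is N = mg cos 47° = 122.978 N. With F at its minimum the package is on the verge of sliding down, so static friction is at its maximum μ_s N = 0.22 × 122.978 = 27.055 N and acts up the slope.
Equilibrium along the incline: F + μ_s N = mg sin 47°, so F = 131.878 − 27.055 = 104.823 N.

104.823 N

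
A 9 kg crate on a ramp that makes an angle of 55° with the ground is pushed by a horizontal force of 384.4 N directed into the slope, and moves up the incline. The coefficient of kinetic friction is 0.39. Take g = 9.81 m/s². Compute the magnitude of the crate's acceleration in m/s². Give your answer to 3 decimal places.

0.623 m/s²

The horizontal push has components F cos 55° = 384.4 × 0.5736 = 220.492 N up the incline and F sin 55° = 384.4 × 0.8192 = 314.900 N pressing into the surface.
The normal force is therefore N = mg cos 55° + F sin 55° = 50.643 + 314.900 = 365.543 N, and kinetic friction down the slope is μN = 0.39 × 365.543 = 142.562 N.
Along the incline: F cos 55° − mg sin 55° − μN = ma, so 220.492 − 72.327 − 142.562 = 9 a, giving a = 0.6226 m/s².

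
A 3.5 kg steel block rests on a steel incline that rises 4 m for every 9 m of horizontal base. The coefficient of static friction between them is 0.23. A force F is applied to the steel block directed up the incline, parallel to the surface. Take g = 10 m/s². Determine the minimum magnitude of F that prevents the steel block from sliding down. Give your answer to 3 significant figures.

6.86 N

The normal force is N = mg cos 23.96° = 31.983 N. With F at its minimum the steel block is on the verge of sliding down, so static friction is at its maximum μ_s N = 0.23 × 31.983 = 7.356 N and acts up the slope.
Equilibrium along the incline: F + μ_s N = mg sin 23.96°, so F = 14.215 − 7.356 = 6.859 N.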